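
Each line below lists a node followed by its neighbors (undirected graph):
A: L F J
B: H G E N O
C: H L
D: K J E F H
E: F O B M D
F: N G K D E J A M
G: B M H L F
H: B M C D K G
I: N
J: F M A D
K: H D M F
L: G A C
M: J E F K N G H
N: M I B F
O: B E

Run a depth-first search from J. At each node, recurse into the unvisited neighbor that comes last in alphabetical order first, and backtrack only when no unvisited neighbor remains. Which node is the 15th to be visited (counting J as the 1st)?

Visit J
J → M
M → N
N → I
N → F
F → K
K → H
H → G
G → L
L → C
L → A
G → B
B → O
O → E
E → D

Visit order: J, M, N, I, F, K, H, G, L, C, A, B, O, E, D

D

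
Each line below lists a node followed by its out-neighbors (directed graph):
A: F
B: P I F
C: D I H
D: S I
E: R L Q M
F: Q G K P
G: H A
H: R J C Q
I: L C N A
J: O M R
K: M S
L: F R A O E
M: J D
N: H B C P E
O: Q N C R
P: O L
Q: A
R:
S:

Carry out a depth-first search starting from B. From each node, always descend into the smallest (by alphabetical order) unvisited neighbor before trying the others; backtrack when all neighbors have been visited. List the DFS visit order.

Visit B
B → F
F → G
G → A
G → H
H → C
C → D
D → I
I → L
L → E
E → M
M → J
J → O
O → N
N → P
O → Q
O → R
D → S
F → K

B, F, G, A, H, C, D, I, L, E, M, J, O, N, P, Q, R, S, K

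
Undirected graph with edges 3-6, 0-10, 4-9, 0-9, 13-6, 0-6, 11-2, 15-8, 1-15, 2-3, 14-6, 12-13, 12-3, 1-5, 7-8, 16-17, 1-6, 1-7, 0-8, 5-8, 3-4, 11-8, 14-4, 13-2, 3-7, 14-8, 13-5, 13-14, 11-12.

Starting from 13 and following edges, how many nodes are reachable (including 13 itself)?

BFS from 13 visits: 13, 2, 5, 6, 12, 14, 3, 11, 1, 8, 0, 4, 7, 15, 9, 10
Reachable nodes: 16 of 18 total.

16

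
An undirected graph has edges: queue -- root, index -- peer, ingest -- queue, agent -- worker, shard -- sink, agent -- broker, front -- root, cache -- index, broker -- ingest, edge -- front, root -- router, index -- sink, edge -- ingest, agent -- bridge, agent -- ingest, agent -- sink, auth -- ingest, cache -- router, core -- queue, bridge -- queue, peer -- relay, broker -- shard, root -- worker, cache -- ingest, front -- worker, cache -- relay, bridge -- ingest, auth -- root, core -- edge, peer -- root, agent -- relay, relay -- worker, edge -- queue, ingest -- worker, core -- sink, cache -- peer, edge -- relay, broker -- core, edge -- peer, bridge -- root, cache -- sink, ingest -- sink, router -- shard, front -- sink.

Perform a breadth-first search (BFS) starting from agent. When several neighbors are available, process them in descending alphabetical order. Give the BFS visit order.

agent → worker → sink → relay → ingest → broker → bridge → root → front → shard → index → core → cache → peer → edge → queue → auth → router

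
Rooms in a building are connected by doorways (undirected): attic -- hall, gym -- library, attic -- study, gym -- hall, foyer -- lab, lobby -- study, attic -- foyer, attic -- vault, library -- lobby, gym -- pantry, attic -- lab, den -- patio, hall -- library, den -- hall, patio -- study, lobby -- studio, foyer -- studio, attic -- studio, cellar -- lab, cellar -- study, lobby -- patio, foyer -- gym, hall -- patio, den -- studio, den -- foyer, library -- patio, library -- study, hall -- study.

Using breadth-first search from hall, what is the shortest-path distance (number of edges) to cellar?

Level 0: hall
Level 1: attic, den, gym, library, patio, study
Level 2: cellar, foyer, lab, lobby, pantry, studio, vault
cellar first appears at level 2.

2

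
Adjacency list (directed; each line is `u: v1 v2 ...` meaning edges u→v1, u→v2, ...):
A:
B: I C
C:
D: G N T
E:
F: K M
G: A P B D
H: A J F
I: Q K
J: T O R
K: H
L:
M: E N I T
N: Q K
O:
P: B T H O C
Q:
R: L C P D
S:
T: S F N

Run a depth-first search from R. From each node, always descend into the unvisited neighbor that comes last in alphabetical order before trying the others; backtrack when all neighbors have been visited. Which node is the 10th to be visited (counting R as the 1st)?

Visit R
R → P
P → T
T → S
T → N
N → Q
N → K
K → H
H → J
J → O
H → F
F → M
M → I
M → E
H → A
P → C
P → B
R → L
R → D
D → G

Visit order: R, P, T, S, N, Q, K, H, J, O, F, M, I, E, A, C, B, L, D, G

O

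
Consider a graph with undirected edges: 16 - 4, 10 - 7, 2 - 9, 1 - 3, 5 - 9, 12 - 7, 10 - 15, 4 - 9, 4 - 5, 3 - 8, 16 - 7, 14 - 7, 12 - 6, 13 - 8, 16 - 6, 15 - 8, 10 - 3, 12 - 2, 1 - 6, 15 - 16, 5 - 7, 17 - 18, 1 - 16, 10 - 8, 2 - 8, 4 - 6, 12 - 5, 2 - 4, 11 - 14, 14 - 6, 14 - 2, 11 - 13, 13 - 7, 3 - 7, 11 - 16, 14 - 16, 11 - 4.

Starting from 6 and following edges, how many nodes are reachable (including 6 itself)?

16

BFS from 6 visits: 6, 1, 4, 12, 14, 16, 3, 2, 5, 9, 11, 7, 15, 8, 10, 13
Reachable nodes: 16 of 18 total.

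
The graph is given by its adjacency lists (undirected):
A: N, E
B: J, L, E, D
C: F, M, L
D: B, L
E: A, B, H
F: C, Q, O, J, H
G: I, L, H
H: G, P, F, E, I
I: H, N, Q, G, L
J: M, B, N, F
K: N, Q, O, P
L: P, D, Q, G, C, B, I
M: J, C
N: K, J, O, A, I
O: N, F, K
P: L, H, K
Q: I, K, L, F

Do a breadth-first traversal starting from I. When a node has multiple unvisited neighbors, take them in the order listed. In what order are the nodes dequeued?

Visit I; enqueue H, N, Q, G, L → queue [H, N, Q, G, L]
Visit H; enqueue P, F, E → queue [N, Q, G, L, P, F, E]
Visit N; enqueue K, J, O, A → queue [Q, G, L, P, F, E, K, J, O, A]
Visit Q → queue [G, L, P, F, E, K, J, O, A]
Visit G → queue [L, P, F, E, K, J, O, A]
Visit L; enqueue D, C, B → queue [P, F, E, K, J, O, A, D, C, B]
Visit P → queue [F, E, K, J, O, A, D, C, B]
Visit F → queue [E, K, J, O, A, D, C, B]
Visit E → queue [K, J, O, A, D, C, B]
Visit K → queue [J, O, A, D, C, B]
Visit J; enqueue M → queue [O, A, D, C, B, M]
Visit O → queue [A, D, C, B, M]
Visit A → queue [D, C, B, M]
Visit D → queue [C, B, M]
Visit C → queue [B, M]
Visit B → queue [M]
Visit M → queue []

I, H, N, Q, G, L, P, F, E, K, J, O, A, D, C, B, M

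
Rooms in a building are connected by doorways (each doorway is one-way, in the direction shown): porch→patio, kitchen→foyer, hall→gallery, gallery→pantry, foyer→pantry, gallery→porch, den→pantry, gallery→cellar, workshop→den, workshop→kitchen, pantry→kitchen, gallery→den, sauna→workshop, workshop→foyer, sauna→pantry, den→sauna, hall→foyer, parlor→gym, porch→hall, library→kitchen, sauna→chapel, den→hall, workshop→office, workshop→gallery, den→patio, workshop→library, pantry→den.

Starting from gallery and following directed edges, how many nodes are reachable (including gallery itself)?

14

BFS from gallery visits: gallery, cellar, den, pantry, porch, hall, patio, sauna, kitchen, foyer, chapel, workshop, library, office
Reachable nodes: 14 of 16 total.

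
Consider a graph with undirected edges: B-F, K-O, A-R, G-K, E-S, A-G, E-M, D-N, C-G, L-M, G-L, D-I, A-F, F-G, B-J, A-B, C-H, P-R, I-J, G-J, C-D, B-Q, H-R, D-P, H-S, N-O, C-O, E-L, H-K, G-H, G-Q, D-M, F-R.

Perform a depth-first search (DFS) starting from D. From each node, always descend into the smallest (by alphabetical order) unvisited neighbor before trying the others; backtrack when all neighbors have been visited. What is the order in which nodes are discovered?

D → C → G → A → B → F → R → H → K → O → N → S → E → L → M → P → J → I → Q

Visit D
D → C
C → G
G → A
A → B
B → F
F → R
R → H
H → K
K → O
O → N
H → S
S → E
E → L
L → M
R → P
B → J
J → I
B → Q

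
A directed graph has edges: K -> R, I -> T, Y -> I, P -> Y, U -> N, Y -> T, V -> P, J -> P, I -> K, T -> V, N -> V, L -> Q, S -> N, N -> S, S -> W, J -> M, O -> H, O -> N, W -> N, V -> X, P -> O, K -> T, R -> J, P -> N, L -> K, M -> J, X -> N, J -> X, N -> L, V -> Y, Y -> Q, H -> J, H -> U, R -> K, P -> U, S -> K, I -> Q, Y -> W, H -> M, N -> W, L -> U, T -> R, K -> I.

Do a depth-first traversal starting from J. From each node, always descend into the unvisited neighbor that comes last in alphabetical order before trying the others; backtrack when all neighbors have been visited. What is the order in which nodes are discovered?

Visit J
J → X
X → N
N → W
N → V
V → Y
Y → T
T → R
R → K
K → I
I → Q
V → P
P → U
P → O
O → H
H → M
N → S
N → L

J, X, N, W, V, Y, T, R, K, I, Q, P, U, O, H, M, S, L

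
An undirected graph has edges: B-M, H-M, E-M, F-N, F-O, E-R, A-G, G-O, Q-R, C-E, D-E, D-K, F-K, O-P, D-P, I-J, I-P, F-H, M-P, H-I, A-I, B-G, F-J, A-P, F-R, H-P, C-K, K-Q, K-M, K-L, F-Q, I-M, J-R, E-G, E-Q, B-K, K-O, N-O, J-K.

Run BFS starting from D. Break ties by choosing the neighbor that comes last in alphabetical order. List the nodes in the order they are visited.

D, P, K, E, O, M, I, H, A, Q, L, J, F, C, B, R, G, N

Visit D; enqueue P, K, E → queue [P, K, E]
Visit P; enqueue O, M, I, H, A → queue [K, E, O, M, I, H, A]
Visit K; enqueue Q, L, J, F, C, B → queue [E, O, M, I, H, A, Q, L, J, F, C, B]
Visit E; enqueue R, G → queue [O, M, I, H, A, Q, L, J, F, C, B, R, G]
Visit O; enqueue N → queue [M, I, H, A, Q, L, J, F, C, B, R, G, N]
Visit M → queue [I, H, A, Q, L, J, F, C, B, R, G, N]
Visit I → queue [H, A, Q, L, J, F, C, B, R, G, N]
Visit H → queue [A, Q, L, J, F, C, B, R, G, N]
Visit A → queue [Q, L, J, F, C, B, R, G, N]
Visit Q → queue [L, J, F, C, B, R, G, N]
Visit L → queue [J, F, C, B, R, G, N]
Visit J → queue [F, C, B, R, G, N]
Visit F → queue [C, B, R, G, N]
Visit C → queue [B, R, G, N]
Visit B → queue [R, G, N]
Visit R → queue [G, N]
Visit G → queue [N]
Visit N → queue []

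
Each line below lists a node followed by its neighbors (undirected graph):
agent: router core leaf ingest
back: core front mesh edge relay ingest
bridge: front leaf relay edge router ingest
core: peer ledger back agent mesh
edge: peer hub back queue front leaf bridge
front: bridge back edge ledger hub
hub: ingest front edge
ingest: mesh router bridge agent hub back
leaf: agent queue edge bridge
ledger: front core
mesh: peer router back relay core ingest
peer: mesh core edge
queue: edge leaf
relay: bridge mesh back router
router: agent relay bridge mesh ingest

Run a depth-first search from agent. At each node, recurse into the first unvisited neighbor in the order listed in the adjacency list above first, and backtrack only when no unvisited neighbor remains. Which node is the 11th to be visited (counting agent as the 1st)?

hub

Visit agent
agent → router
router → relay
relay → bridge
bridge → front
front → back
back → core
core → peer
peer → mesh
mesh → ingest
ingest → hub
hub → edge
edge → queue
queue → leaf
core → ledger

Visit order: agent, router, relay, bridge, front, back, core, peer, mesh, ingest, hub, edge, queue, leaf, ledger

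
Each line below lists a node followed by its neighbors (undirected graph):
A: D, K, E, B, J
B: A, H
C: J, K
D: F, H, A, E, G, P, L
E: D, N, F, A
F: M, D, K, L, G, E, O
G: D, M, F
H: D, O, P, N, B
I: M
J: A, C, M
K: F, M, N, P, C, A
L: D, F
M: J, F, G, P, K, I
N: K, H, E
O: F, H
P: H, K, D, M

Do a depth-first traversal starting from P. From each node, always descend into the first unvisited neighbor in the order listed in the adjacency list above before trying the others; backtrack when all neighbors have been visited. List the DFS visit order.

Visit P
P → H
H → D
D → F
F → M
M → J
J → A
A → K
K → N
N → E
K → C
A → B
M → G
M → I
F → L
F → O

P -> H -> D -> F -> M -> J -> A -> K -> N -> E -> C -> B -> G -> I -> L -> O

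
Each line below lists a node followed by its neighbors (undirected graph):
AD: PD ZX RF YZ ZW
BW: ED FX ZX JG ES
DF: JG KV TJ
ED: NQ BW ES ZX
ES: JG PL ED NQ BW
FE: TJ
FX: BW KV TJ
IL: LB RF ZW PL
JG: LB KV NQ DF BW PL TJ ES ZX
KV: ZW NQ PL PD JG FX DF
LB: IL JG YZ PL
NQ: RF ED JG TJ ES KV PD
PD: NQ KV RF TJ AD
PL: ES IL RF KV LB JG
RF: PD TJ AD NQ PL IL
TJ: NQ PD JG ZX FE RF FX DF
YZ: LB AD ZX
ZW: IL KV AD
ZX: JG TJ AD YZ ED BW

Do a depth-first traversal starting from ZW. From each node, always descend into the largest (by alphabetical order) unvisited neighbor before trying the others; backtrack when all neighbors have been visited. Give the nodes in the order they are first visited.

Visit ZW
ZW → KV
KV → PL
PL → RF
RF → TJ
TJ → ZX
ZX → YZ
YZ → LB
LB → JG
JG → NQ
NQ → PD
PD → AD
NQ → ES
ES → ED
ED → BW
BW → FX
JG → DF
LB → IL
TJ → FE

ZW -> KV -> PL -> RF -> TJ -> ZX -> YZ -> LB -> JG -> NQ -> PD -> AD -> ES -> ED -> BW -> FX -> DF -> IL -> FE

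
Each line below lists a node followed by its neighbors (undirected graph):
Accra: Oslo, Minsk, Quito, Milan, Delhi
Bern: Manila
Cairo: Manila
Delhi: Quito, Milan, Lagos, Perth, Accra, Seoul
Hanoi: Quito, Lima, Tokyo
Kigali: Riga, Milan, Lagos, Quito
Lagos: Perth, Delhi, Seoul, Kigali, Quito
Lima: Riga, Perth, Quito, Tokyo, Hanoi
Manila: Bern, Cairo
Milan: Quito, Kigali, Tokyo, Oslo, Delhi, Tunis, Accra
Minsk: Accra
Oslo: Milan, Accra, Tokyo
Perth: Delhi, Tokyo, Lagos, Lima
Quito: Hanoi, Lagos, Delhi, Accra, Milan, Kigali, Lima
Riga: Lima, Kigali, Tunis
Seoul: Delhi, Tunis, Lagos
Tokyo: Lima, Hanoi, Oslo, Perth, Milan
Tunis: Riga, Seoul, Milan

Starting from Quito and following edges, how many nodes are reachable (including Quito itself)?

15

BFS from Quito visits: Quito, Hanoi, Lagos, Delhi, Accra, Milan, Kigali, Lima, Tokyo, Perth, Seoul, Oslo, Minsk, Tunis, Riga
Reachable nodes: 15 of 18 total.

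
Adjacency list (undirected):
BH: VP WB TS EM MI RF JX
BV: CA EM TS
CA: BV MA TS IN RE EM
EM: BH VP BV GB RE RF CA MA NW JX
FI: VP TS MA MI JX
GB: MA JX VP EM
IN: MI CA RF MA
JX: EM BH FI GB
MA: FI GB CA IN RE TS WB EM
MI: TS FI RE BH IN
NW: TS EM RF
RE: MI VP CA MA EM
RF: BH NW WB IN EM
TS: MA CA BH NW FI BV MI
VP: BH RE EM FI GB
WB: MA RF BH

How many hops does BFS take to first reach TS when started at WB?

Level 0: WB
Level 1: BH, MA, RF
Level 2: CA, EM, FI, GB, IN, JX, MI, NW, RE, TS, VP
Level 3: BV
TS first appears at level 2.

2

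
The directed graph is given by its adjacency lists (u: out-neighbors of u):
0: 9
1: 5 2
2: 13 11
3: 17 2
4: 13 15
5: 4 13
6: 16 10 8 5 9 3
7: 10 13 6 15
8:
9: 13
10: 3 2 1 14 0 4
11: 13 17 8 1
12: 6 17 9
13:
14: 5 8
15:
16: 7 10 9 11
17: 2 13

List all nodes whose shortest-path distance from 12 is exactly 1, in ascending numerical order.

6, 9, 17

Level 0: 12
Level 1: 6, 9, 17
Level 2: 2, 3, 5, 8, 10, 13, 16
Level 3: 0, 1, 4, 7, 11, 14
Level 4: 15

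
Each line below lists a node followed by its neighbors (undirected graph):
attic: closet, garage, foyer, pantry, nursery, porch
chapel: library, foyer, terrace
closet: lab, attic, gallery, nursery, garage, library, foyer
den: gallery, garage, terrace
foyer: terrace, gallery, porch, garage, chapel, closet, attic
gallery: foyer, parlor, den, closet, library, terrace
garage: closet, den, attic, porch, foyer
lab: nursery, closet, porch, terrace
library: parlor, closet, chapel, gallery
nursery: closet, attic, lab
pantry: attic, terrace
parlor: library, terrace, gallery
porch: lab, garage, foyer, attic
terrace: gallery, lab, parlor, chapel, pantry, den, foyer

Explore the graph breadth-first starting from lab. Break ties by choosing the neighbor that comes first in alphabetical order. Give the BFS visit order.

Visit lab; enqueue closet, nursery, porch, terrace → queue [closet, nursery, porch, terrace]
Visit closet; enqueue attic, foyer, gallery, garage, library → queue [nursery, porch, terrace, attic, foyer, gallery, garage, library]
Visit nursery → queue [porch, terrace, attic, foyer, gallery, garage, library]
Visit porch → queue [terrace, attic, foyer, gallery, garage, library]
Visit terrace; enqueue chapel, den, pantry, parlor → queue [attic, foyer, gallery, garage, library, chapel, den, pantry, parlor]
Visit attic → queue [foyer, gallery, garage, library, chapel, den, pantry, parlor]
Visit foyer → queue [gallery, garage, library, chapel, den, pantry, parlor]
Visit gallery → queue [garage, library, chapel, den, pantry, parlor]
Visit garage → queue [library, chapel, den, pantry, parlor]
Visit library → queue [chapel, den, pantry, parlor]
Visit chapel → queue [den, pantry, parlor]
Visit den → queue [pantry, parlor]
Visit pantry → queue [parlor]
Visit parlor → queue []

lab -> closet -> nursery -> porch -> terrace -> attic -> foyer -> gallery -> garage -> library -> chapel -> den -> pantry -> parlor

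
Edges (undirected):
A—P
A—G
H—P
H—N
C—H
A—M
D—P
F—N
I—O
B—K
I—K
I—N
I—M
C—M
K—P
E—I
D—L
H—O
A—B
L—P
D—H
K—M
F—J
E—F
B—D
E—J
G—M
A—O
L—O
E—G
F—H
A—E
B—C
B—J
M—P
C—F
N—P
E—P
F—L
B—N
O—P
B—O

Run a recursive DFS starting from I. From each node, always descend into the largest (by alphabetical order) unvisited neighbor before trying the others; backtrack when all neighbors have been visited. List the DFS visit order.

Visit I
I → O
O → P
P → N
N → H
H → F
F → L
L → D
D → B
B → K
K → M
M → G
G → E
E → J
E → A
M → C

I, O, P, N, H, F, L, D, B, K, M, G, E, J, A, C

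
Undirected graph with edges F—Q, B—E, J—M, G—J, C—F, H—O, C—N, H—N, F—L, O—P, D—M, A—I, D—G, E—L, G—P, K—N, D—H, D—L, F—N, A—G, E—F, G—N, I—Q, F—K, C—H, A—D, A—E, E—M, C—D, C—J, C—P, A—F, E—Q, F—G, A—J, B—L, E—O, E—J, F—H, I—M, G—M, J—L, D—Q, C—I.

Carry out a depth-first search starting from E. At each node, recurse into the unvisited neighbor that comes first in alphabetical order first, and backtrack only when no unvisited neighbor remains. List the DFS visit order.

E A D C F G J L B M I Q N H O P K

Visit E
E → A
A → D
D → C
C → F
F → G
G → J
J → L
L → B
J → M
M → I
I → Q
G → N
N → H
H → O
O → P
N → K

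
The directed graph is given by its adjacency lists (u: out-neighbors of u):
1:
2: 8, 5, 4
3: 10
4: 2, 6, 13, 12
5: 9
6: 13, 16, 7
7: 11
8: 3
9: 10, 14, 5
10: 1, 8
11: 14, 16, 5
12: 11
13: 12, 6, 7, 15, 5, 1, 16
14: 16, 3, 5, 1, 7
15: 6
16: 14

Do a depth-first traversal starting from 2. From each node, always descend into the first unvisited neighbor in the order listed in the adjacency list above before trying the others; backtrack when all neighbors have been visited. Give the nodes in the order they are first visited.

2 -> 8 -> 3 -> 10 -> 1 -> 5 -> 9 -> 14 -> 16 -> 7 -> 11 -> 4 -> 6 -> 13 -> 12 -> 15

Visit 2
2 → 8
8 → 3
3 → 10
10 → 1
2 → 5
5 → 9
9 → 14
14 → 16
14 → 7
7 → 11
2 → 4
4 → 6
6 → 13
13 → 12
13 → 15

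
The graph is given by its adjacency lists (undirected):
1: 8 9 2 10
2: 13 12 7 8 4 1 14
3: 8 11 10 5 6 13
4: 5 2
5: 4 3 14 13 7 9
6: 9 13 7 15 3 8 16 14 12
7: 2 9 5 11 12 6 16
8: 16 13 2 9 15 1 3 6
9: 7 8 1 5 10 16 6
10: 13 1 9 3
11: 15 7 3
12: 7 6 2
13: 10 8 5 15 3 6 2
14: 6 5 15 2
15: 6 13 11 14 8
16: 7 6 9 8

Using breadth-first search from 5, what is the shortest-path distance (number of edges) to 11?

Level 0: 5
Level 1: 3, 4, 7, 9, 13, 14
Level 2: 1, 2, 6, 8, 10, 11, 12, 15, 16
11 first appears at level 2.

2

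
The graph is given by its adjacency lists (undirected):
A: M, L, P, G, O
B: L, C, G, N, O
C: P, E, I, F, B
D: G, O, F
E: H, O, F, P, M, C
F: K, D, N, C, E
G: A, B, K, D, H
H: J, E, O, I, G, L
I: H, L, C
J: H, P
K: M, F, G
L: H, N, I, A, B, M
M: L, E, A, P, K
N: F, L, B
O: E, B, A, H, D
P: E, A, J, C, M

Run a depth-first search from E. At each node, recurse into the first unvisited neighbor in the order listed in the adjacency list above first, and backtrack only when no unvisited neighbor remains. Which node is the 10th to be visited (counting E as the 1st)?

Visit E
E → H
H → J
J → P
P → A
A → M
M → L
L → N
N → F
F → K
K → G
G → B
B → C
C → I
B → O
O → D

Visit order: E, H, J, P, A, M, L, N, F, K, G, B, C, I, O, D

K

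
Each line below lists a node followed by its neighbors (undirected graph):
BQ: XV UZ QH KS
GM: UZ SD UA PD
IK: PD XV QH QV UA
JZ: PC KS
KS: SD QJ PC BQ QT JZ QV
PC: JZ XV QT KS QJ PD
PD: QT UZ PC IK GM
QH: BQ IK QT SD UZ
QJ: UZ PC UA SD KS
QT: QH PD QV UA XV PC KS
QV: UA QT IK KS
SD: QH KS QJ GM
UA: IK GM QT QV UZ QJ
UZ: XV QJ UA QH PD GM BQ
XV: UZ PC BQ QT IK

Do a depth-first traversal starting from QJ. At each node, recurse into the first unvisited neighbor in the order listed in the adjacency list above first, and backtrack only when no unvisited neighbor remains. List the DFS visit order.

QJ, UZ, XV, PC, JZ, KS, SD, QH, BQ, IK, PD, QT, QV, UA, GM

Visit QJ
QJ → UZ
UZ → XV
XV → PC
PC → JZ
JZ → KS
KS → SD
SD → QH
QH → BQ
QH → IK
IK → PD
PD → QT
QT → QV
QV → UA
UA → GM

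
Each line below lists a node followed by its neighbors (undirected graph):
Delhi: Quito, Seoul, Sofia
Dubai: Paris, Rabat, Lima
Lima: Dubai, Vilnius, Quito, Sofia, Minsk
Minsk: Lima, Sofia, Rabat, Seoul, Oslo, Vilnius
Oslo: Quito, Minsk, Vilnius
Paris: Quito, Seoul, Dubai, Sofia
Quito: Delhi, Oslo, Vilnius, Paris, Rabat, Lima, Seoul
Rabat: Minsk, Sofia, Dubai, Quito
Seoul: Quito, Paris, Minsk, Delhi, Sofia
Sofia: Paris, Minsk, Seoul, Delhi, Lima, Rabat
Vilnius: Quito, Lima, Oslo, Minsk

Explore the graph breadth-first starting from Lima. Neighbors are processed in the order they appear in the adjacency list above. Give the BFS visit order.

Lima → Dubai → Vilnius → Quito → Sofia → Minsk → Paris → Rabat → Oslo → Delhi → Seoul

Visit Lima; enqueue Dubai, Vilnius, Quito, Sofia, Minsk → queue [Dubai, Vilnius, Quito, Sofia, Minsk]
Visit Dubai; enqueue Paris, Rabat → queue [Vilnius, Quito, Sofia, Minsk, Paris, Rabat]
Visit Vilnius; enqueue Oslo → queue [Quito, Sofia, Minsk, Paris, Rabat, Oslo]
Visit Quito; enqueue Delhi, Seoul → queue [Sofia, Minsk, Paris, Rabat, Oslo, Delhi, Seoul]
Visit Sofia → queue [Minsk, Paris, Rabat, Oslo, Delhi, Seoul]
Visit Minsk → queue [Paris, Rabat, Oslo, Delhi, Seoul]
Visit Paris → queue [Rabat, Oslo, Delhi, Seoul]
Visit Rabat → queue [Oslo, Delhi, Seoul]
Visit Oslo → queue [Delhi, Seoul]
Visit Delhi → queue [Seoul]
Visit Seoul → queue []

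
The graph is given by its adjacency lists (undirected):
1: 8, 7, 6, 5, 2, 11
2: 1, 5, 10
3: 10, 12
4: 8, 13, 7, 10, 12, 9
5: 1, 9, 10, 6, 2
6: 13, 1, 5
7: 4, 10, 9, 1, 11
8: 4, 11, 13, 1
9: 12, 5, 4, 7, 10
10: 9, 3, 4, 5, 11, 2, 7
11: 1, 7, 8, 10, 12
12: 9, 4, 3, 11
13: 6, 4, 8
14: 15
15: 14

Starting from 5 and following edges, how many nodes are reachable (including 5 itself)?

BFS from 5 visits: 5, 1, 9, 10, 6, 2, 8, 7, 11, 12, 4, 3, 13
Reachable nodes: 13 of 15 total.

13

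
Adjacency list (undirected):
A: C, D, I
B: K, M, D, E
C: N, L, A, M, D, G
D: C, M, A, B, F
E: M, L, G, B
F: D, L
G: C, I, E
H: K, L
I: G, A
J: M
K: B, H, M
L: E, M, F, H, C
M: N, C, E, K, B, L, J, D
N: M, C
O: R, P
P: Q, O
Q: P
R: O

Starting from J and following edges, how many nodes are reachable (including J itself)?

BFS from J visits: J, M, B, C, D, E, K, L, N, A, G, F, H, I
Reachable nodes: 14 of 18 total.

14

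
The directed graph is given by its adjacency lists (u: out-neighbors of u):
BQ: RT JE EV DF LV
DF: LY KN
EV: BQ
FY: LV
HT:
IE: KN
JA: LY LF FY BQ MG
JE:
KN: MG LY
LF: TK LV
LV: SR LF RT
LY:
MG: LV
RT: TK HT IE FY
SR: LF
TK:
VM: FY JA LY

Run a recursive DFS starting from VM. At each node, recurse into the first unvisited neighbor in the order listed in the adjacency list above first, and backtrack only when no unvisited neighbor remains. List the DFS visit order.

VM FY LV SR LF TK RT HT IE KN MG LY JA BQ JE EV DF

Visit VM
VM → FY
FY → LV
LV → SR
SR → LF
LF → TK
LV → RT
RT → HT
RT → IE
IE → KN
KN → MG
KN → LY
VM → JA
JA → BQ
BQ → JE
BQ → EV
BQ → DF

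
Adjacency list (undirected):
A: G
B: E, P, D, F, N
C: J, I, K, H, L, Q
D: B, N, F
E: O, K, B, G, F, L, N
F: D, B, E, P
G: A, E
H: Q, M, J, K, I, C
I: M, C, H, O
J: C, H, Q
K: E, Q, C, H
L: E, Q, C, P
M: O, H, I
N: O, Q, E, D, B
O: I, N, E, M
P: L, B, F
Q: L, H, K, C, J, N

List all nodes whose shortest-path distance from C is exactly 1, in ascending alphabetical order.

Level 0: C
Level 1: H, I, J, K, L, Q
Level 2: E, M, N, O, P
Level 3: B, D, F, G
Level 4: A

H, I, J, K, L, Q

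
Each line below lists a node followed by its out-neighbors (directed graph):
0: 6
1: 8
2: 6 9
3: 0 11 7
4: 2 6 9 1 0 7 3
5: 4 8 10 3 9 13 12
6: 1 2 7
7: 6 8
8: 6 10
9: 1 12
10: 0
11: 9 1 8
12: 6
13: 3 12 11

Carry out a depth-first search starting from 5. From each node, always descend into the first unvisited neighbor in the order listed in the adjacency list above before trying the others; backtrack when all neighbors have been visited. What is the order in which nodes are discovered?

5, 4, 2, 6, 1, 8, 10, 0, 7, 9, 12, 3, 11, 13

Visit 5
5 → 4
4 → 2
2 → 6
6 → 1
1 → 8
8 → 10
10 → 0
6 → 7
2 → 9
9 → 12
4 → 3
3 → 11
5 → 13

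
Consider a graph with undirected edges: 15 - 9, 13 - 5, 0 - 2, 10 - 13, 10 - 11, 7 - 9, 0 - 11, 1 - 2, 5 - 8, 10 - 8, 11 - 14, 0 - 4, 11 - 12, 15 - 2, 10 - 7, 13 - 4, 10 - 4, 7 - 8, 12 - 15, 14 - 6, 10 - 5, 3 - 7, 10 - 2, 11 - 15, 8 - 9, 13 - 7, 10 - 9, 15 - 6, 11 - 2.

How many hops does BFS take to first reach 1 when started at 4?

Level 0: 4
Level 1: 0, 10, 13
Level 2: 2, 5, 7, 8, 9, 11
Level 3: 1, 3, 12, 14, 15
Level 4: 6
1 first appears at level 3.

3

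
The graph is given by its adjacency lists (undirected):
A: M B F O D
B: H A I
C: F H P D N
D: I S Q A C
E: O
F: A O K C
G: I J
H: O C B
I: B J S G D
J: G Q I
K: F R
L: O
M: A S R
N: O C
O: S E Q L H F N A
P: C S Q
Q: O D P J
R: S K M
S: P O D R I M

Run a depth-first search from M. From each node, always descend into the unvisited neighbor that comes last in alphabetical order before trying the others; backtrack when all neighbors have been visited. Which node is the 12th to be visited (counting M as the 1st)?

B

Visit M
M → S
S → R
R → K
K → F
F → O
O → Q
Q → P
P → C
C → N
C → H
H → B
B → I
I → J
J → G
I → D
D → A
O → L
O → E

Visit order: M, S, R, K, F, O, Q, P, C, N, H, B, I, J, G, D, A, L, E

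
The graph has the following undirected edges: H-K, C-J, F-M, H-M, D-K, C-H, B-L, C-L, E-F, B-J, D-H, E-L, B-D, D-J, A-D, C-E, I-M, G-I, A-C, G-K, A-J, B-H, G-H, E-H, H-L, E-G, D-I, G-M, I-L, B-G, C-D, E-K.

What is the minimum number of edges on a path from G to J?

2

Level 0: G
Level 1: B, E, H, I, K, M
Level 2: C, D, F, J, L
Level 3: A
J first appears at level 2.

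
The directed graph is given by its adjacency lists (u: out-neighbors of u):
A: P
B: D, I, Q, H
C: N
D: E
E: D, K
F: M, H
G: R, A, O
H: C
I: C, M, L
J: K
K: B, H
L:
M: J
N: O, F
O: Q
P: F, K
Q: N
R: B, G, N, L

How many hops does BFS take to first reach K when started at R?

Level 0: R
Level 1: B, G, L, N
Level 2: A, D, F, H, I, O, Q
Level 3: C, E, M, P
Level 4: J, K
K first appears at level 4.

4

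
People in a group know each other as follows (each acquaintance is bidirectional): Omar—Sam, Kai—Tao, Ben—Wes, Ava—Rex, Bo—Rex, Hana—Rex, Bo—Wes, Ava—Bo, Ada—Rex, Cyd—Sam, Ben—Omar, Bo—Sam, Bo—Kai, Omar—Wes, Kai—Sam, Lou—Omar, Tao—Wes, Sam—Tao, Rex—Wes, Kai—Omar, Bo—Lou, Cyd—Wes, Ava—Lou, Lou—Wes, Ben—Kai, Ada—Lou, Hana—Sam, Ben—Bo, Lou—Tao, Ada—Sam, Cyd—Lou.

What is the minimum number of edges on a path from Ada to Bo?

2

Level 0: Ada
Level 1: Lou, Rex, Sam
Level 2: Ava, Bo, Cyd, Hana, Kai, Omar, Tao, Wes
Level 3: Ben
Bo first appears at level 2.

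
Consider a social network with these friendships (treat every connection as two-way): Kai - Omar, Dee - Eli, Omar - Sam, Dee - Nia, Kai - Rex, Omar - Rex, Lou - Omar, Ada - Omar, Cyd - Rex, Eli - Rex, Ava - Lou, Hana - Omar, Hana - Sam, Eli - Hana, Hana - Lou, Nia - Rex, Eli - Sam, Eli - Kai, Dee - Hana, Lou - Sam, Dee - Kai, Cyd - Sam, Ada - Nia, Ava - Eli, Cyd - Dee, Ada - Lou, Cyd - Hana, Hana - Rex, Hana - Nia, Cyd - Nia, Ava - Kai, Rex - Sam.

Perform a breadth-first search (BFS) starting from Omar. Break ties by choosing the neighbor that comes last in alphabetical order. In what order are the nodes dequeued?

Omar, Sam, Rex, Lou, Kai, Hana, Ada, Eli, Cyd, Nia, Ava, Dee

Visit Omar; enqueue Sam, Rex, Lou, Kai, Hana, Ada → queue [Sam, Rex, Lou, Kai, Hana, Ada]
Visit Sam; enqueue Eli, Cyd → queue [Rex, Lou, Kai, Hana, Ada, Eli, Cyd]
Visit Rex; enqueue Nia → queue [Lou, Kai, Hana, Ada, Eli, Cyd, Nia]
Visit Lou; enqueue Ava → queue [Kai, Hana, Ada, Eli, Cyd, Nia, Ava]
Visit Kai; enqueue Dee → queue [Hana, Ada, Eli, Cyd, Nia, Ava, Dee]
Visit Hana → queue [Ada, Eli, Cyd, Nia, Ava, Dee]
Visit Ada → queue [Eli, Cyd, Nia, Ava, Dee]
Visit Eli → queue [Cyd, Nia, Ava, Dee]
Visit Cyd → queue [Nia, Ava, Dee]
Visit Nia → queue [Ava, Dee]
Visit Ava → queue [Dee]
Visit Dee → queue []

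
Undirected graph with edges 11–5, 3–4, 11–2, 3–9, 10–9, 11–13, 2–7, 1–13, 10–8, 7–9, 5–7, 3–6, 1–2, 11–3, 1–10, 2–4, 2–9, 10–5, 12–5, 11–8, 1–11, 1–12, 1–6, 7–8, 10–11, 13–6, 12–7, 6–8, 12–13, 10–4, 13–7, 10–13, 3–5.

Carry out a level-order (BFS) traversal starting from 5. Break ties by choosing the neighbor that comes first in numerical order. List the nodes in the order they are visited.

Visit 5; enqueue 3, 7, 10, 11, 12 → queue [3, 7, 10, 11, 12]
Visit 3; enqueue 4, 6, 9 → queue [7, 10, 11, 12, 4, 6, 9]
Visit 7; enqueue 2, 8, 13 → queue [10, 11, 12, 4, 6, 9, 2, 8, 13]
Visit 10; enqueue 1 → queue [11, 12, 4, 6, 9, 2, 8, 13, 1]
Visit 11 → queue [12, 4, 6, 9, 2, 8, 13, 1]
Visit 12 → queue [4, 6, 9, 2, 8, 13, 1]
Visit 4 → queue [6, 9, 2, 8, 13, 1]
Visit 6 → queue [9, 2, 8, 13, 1]
Visit 9 → queue [2, 8, 13, 1]
Visit 2 → queue [8, 13, 1]
Visit 8 → queue [13, 1]
Visit 13 → queue [1]
Visit 1 → queue []

5 -> 3 -> 7 -> 10 -> 11 -> 12 -> 4 -> 6 -> 9 -> 2 -> 8 -> 13 -> 1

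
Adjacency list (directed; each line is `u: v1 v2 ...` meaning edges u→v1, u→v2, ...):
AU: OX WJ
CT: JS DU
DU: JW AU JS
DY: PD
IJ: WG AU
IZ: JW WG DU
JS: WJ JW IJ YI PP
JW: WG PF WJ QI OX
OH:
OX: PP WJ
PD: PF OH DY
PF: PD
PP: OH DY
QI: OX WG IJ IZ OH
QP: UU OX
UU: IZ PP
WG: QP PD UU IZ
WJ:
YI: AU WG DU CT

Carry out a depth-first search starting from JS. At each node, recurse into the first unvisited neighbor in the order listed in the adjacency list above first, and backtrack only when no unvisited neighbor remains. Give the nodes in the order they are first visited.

Visit JS
JS → WJ
JS → JW
JW → WG
WG → QP
QP → UU
UU → IZ
IZ → DU
DU → AU
AU → OX
OX → PP
PP → OH
PP → DY
DY → PD
PD → PF
JW → QI
QI → IJ
JS → YI
YI → CT

JS, WJ, JW, WG, QP, UU, IZ, DU, AU, OX, PP, OH, DY, PD, PF, QI, IJ, YI, CT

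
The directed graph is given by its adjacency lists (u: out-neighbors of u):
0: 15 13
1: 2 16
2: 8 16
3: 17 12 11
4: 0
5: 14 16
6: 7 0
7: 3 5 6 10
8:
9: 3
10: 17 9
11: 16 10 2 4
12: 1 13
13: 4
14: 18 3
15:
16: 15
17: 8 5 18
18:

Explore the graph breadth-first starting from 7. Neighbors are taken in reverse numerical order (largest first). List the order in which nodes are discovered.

7 → 10 → 6 → 5 → 3 → 17 → 9 → 0 → 16 → 14 → 12 → 11 → 18 → 8 → 15 → 13 → 1 → 4 → 2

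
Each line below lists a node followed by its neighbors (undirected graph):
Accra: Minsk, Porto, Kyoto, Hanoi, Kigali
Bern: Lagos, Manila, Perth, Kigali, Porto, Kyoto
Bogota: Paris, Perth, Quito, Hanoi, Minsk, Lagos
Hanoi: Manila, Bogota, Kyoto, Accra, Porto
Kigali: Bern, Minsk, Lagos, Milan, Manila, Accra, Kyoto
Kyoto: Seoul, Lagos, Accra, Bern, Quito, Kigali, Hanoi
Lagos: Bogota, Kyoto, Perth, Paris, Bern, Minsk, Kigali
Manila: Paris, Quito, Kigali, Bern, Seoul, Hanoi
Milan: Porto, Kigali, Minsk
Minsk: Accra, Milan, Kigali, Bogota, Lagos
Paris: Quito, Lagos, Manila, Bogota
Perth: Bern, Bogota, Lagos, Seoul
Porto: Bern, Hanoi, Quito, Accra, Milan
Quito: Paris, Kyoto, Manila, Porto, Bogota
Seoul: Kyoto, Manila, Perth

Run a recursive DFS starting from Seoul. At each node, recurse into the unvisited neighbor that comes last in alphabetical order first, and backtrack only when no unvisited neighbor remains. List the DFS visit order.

Visit Seoul
Seoul → Perth
Perth → Lagos
Lagos → Paris
Paris → Quito
Quito → Porto
Porto → Milan
Milan → Minsk
Minsk → Kigali
Kigali → Manila
Manila → Hanoi
Hanoi → Kyoto
Kyoto → Bern
Kyoto → Accra
Hanoi → Bogota

Seoul, Perth, Lagos, Paris, Quito, Porto, Milan, Minsk, Kigali, Manila, Hanoi, Kyoto, Bern, Accra, Bogota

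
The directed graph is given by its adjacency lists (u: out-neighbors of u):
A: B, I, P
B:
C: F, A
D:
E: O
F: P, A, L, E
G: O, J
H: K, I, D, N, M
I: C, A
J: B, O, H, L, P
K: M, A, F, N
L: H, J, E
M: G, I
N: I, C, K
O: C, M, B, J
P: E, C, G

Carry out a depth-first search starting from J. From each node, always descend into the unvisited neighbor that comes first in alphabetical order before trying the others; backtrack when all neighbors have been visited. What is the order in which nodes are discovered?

J, B, H, D, I, A, P, C, F, E, O, M, G, L, K, N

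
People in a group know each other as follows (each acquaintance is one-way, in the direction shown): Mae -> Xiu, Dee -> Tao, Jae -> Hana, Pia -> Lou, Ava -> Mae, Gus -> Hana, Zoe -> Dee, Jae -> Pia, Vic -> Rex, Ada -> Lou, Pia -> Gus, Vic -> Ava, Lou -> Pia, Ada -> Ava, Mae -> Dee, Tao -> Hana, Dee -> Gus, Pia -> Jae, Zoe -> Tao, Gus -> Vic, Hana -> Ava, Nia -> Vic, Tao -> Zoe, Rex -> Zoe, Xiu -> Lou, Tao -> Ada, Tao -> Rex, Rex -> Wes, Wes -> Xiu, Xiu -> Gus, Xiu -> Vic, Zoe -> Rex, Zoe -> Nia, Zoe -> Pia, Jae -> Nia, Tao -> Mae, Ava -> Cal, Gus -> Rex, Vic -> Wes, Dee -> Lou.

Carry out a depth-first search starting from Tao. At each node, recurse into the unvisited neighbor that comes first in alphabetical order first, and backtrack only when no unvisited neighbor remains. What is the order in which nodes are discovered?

Tao → Ada → Ava → Cal → Mae → Dee → Gus → Hana → Rex → Wes → Xiu → Lou → Pia → Jae → Nia → Vic → Zoe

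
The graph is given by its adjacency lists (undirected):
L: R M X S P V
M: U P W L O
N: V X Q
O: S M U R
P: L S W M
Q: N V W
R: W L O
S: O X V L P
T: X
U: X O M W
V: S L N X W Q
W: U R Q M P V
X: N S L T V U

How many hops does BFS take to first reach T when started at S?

Level 0: S
Level 1: L, O, P, V, X
Level 2: M, N, Q, R, T, U, W
T first appears at level 2.

2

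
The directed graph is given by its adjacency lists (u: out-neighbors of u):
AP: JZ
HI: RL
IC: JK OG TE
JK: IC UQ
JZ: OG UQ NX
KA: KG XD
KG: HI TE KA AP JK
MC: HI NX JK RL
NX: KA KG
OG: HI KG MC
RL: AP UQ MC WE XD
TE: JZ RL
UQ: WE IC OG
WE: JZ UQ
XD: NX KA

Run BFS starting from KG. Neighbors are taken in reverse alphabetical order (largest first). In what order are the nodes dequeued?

KG -> TE -> KA -> JK -> HI -> AP -> RL -> JZ -> XD -> UQ -> IC -> WE -> MC -> OG -> NX

Visit KG; enqueue TE, KA, JK, HI, AP → queue [TE, KA, JK, HI, AP]
Visit TE; enqueue RL, JZ → queue [KA, JK, HI, AP, RL, JZ]
Visit KA; enqueue XD → queue [JK, HI, AP, RL, JZ, XD]
Visit JK; enqueue UQ, IC → queue [HI, AP, RL, JZ, XD, UQ, IC]
Visit HI → queue [AP, RL, JZ, XD, UQ, IC]
Visit AP → queue [RL, JZ, XD, UQ, IC]
Visit RL; enqueue WE, MC → queue [JZ, XD, UQ, IC, WE, MC]
Visit JZ; enqueue OG, NX → queue [XD, UQ, IC, WE, MC, OG, NX]
Visit XD → queue [UQ, IC, WE, MC, OG, NX]
Visit UQ → queue [IC, WE, MC, OG, NX]
Visit IC → queue [WE, MC, OG, NX]
Visit WE → queue [MC, OG, NX]
Visit MC → queue [OG, NX]
Visit OG → queue [NX]
Visit NX → queue []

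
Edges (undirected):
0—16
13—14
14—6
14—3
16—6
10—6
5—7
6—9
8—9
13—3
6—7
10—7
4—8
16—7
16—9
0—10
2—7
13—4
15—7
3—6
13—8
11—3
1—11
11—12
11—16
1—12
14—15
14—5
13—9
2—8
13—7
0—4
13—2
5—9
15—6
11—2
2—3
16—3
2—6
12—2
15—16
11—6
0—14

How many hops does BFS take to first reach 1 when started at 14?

Level 0: 14
Level 1: 0, 3, 5, 6, 13, 15
Level 2: 2, 4, 7, 8, 9, 10, 11, 16
Level 3: 1, 12
1 first appears at level 3.

3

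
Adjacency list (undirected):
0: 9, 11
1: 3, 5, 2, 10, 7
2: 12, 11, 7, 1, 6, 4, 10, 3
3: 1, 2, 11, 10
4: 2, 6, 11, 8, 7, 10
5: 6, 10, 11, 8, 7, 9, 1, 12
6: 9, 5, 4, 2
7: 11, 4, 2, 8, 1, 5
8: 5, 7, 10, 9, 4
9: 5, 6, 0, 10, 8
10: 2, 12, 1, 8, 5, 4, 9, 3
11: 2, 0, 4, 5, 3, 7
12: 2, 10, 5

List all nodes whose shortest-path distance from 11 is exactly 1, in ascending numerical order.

0, 2, 3, 4, 5, 7

Level 0: 11
Level 1: 0, 2, 3, 4, 5, 7
Level 2: 1, 6, 8, 9, 10, 12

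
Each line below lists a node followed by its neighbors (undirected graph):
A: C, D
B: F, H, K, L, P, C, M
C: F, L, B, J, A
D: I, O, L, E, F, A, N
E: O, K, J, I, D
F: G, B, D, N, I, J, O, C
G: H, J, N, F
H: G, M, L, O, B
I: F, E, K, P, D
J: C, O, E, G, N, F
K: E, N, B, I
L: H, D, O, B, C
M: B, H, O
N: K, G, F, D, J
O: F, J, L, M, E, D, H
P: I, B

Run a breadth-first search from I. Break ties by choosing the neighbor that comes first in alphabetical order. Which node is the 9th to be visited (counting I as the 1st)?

N

Visit I; enqueue D, E, F, K, P → queue [D, E, F, K, P]
Visit D; enqueue A, L, N, O → queue [E, F, K, P, A, L, N, O]
Visit E; enqueue J → queue [F, K, P, A, L, N, O, J]
Visit F; enqueue B, C, G → queue [K, P, A, L, N, O, J, B, C, G]
Visit K → queue [P, A, L, N, O, J, B, C, G]
Visit P → queue [A, L, N, O, J, B, C, G]
Visit A → queue [L, N, O, J, B, C, G]
Visit L; enqueue H → queue [N, O, J, B, C, G, H]
Visit N → queue [O, J, B, C, G, H]
Visit O; enqueue M → queue [J, B, C, G, H, M]
Visit J → queue [B, C, G, H, M]
Visit B → queue [C, G, H, M]
Visit C → queue [G, H, M]
Visit G → queue [H, M]
Visit H → queue [M]
Visit M → queue []

Visit order: I, D, E, F, K, P, A, L, N, O, J, B, C, G, H, M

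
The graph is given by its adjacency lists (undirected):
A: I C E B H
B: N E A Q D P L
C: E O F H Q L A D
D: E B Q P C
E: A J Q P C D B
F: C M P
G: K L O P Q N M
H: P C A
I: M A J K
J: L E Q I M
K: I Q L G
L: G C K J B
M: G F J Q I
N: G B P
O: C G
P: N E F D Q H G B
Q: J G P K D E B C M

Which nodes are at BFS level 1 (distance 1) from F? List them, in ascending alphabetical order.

Level 0: F
Level 1: C, M, P
Level 2: A, B, D, E, G, H, I, J, L, N, O, Q
Level 3: K

C, M, P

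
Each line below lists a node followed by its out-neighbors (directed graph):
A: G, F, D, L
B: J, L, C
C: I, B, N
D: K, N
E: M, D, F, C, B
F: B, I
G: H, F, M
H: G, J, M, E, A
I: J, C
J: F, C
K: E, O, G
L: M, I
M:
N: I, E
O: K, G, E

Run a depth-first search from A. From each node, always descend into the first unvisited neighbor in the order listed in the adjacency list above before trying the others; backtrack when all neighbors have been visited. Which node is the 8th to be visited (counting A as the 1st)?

Visit A
A → G
G → H
H → J
J → F
F → B
B → L
L → M
L → I
I → C
C → N
N → E
E → D
D → K
K → O

Visit order: A, G, H, J, F, B, L, M, I, C, N, E, D, K, O

M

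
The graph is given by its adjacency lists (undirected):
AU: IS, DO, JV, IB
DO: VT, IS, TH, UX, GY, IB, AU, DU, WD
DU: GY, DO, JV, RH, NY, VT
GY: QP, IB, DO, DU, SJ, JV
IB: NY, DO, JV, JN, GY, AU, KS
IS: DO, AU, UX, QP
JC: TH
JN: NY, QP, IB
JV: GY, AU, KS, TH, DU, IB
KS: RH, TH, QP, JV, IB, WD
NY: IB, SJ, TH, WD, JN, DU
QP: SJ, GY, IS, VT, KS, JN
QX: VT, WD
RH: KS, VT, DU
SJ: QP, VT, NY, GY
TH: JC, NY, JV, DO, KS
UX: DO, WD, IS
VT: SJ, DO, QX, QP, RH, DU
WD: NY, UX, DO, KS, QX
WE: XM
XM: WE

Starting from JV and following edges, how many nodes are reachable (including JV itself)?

19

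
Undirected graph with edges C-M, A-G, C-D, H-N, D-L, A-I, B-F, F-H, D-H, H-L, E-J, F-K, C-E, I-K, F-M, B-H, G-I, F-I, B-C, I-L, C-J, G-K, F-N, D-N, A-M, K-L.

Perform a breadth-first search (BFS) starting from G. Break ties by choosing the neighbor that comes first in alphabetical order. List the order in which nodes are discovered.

G → A → I → K → M → F → L → C → B → H → N → D → E → J

Visit G; enqueue A, I, K → queue [A, I, K]
Visit A; enqueue M → queue [I, K, M]
Visit I; enqueue F, L → queue [K, M, F, L]
Visit K → queue [M, F, L]
Visit M; enqueue C → queue [F, L, C]
Visit F; enqueue B, H, N → queue [L, C, B, H, N]
Visit L; enqueue D → queue [C, B, H, N, D]
Visit C; enqueue E, J → queue [B, H, N, D, E, J]
Visit B → queue [H, N, D, E, J]
Visit H → queue [N, D, E, J]
Visit N → queue [D, E, J]
Visit D → queue [E, J]
Visit E → queue [J]
Visit J → queue []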